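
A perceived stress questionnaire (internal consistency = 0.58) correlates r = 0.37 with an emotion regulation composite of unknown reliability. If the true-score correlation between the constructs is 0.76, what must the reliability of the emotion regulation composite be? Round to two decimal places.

r_true = r_obs / √(r_xx · r_yy) ⇒ 0.76 = 0.37 / √(0.58 · r_yy).
√(0.58 · r_yy) = 0.37 / 0.76 = 0.4868; 0.58 · r_yy = 0.2370; r_yy = 0.2370 / 0.58 ≈ 0.41.

0.41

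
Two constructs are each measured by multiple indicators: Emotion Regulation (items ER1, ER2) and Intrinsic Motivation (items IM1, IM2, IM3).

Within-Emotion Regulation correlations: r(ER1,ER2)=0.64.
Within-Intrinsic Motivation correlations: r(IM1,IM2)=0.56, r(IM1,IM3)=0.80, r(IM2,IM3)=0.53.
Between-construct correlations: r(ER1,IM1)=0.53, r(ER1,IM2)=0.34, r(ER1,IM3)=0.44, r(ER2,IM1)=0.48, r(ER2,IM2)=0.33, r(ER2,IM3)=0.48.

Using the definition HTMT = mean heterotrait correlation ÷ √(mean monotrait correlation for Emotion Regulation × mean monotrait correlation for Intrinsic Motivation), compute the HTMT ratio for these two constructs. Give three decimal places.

0.682

Between-construct mean = 2.60/6 = 0.4333.
Mean within-ER = 0.64/1 = 0.6400; mean within-IM = 1.89/3 = 0.6300.
Geometric mean = √(0.6400 × 0.6300) = 0.6350.
HTMT = 0.4333 / 0.6350 = 0.682.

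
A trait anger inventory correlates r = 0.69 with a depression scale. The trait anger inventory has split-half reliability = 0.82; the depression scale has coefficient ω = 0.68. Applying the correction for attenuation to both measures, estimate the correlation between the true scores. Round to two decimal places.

0.92

r_true = r_obs / √(r_xx · r_yy) = 0.69 / √(0.82 × 0.68) = 0.69 / √0.5576 = 0.69 / 0.7467 ≈ 0.92.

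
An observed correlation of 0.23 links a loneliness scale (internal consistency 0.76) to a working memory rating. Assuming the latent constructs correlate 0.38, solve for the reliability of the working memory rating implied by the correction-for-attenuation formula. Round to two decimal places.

r_true = r_obs / √(r_xx · r_yy) ⇒ 0.38 = 0.23 / √(0.76 · r_yy).
√(0.76 · r_yy) = 0.23 / 0.38 = 0.6053; 0.76 · r_yy = 0.3664; r_yy = 0.3664 / 0.76 ≈ 0.48.

0.48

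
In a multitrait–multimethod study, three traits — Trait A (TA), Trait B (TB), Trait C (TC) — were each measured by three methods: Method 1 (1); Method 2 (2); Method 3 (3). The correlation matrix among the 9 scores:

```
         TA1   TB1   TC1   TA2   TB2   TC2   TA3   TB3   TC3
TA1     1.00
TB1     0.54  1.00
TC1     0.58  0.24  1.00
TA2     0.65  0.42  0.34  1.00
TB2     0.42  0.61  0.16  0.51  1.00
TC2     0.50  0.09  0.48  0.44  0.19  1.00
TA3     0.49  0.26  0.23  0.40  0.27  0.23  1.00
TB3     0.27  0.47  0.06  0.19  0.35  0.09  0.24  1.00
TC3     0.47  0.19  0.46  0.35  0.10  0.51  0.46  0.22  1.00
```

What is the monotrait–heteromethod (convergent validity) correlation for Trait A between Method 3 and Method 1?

0.49

Same trait (TA), different methods: r(TA3, TA1) = 0.49.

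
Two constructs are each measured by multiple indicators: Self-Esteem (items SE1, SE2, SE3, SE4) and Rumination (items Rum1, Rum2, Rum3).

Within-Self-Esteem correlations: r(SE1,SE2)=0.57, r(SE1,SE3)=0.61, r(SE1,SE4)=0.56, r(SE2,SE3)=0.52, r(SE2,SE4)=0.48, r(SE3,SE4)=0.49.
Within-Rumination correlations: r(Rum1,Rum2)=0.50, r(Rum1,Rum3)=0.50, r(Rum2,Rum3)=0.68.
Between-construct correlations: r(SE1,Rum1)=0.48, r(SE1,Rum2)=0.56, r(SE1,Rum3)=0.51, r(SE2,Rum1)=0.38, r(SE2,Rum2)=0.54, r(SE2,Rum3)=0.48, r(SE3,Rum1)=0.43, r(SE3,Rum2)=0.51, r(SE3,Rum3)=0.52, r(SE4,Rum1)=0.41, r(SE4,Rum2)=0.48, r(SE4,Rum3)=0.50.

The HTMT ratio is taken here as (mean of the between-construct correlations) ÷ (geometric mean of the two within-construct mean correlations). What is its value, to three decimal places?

Between-construct mean = 5.80/12 = 0.4833.
Mean within-SE = 3.23/6 = 0.5383; mean within-Rum = 1.68/3 = 0.5600.
Geometric mean = √(0.5383 × 0.5600) = 0.5490.
HTMT = 0.4833 / 0.5490 = 0.880.

0.880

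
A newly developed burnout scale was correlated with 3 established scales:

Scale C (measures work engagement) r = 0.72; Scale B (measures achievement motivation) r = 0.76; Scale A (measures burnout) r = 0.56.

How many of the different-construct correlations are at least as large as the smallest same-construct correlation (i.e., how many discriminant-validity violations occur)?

Convergent (same construct = burnout): Scale A.
Smallest convergent = 0.56. Discriminant values: 0.72, 0.76; count ≥ 0.56 → 2.

2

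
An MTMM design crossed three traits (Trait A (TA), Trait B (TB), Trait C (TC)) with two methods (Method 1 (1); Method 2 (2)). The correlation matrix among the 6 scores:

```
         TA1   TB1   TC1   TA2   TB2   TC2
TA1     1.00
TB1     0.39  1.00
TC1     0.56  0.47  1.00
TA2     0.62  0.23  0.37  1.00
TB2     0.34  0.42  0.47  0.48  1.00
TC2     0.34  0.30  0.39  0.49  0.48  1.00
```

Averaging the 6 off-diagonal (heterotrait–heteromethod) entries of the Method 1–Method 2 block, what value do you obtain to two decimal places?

HTHM values (method 1 × method 2): 0.34, 0.34, 0.23, 0.30, 0.37, 0.47; mean = 2.05/6 = 0.34.

0.34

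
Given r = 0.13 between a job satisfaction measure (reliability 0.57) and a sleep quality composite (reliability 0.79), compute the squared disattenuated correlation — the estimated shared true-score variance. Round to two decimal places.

0.04

Disattenuated r = 0.13 / √(0.57 × 0.79) = 0.13 / 0.6710 = 0.1937.
Shared true-score variance = 0.1937² = 0.0375 ≈ 0.04.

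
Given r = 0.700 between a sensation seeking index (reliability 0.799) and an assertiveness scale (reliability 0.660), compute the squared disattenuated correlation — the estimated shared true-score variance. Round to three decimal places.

0.929

Disattenuated r = 0.700 / √(0.799 × 0.660) = 0.700 / 0.7262 = 0.9639.
Shared true-score variance = 0.9639² = 0.9291 ≈ 0.929.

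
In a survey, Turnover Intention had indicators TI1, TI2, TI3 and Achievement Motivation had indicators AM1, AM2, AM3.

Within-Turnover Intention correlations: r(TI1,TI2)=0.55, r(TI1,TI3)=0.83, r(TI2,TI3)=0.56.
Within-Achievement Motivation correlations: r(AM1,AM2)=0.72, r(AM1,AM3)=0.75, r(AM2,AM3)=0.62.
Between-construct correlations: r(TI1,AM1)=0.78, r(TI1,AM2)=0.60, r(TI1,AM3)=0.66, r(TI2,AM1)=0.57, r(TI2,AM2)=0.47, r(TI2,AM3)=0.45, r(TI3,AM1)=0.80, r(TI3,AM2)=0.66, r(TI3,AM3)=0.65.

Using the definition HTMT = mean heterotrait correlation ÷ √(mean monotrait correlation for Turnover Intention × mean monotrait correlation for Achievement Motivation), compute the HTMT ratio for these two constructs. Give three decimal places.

Between-construct mean = 5.64/9 = 0.6267.
Mean within-TI = 1.94/3 = 0.6467; mean within-AM = 2.09/3 = 0.6967.
Geometric mean = √(0.6467 × 0.6967) = 0.6712.
HTMT = 0.6267 / 0.6712 = 0.934.

0.934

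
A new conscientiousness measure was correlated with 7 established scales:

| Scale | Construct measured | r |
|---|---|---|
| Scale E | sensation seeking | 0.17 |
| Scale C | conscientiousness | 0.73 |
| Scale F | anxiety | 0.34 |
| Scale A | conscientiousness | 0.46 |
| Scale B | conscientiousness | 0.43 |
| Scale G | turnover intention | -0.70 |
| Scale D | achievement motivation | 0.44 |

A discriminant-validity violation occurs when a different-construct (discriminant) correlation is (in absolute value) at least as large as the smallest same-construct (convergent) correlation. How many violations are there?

2

Convergent (same construct = conscientiousness): Scale C, Scale A, Scale B.
Smallest convergent = 0.43. Discriminant |r|: 0.17, 0.34, 0.70, 0.44; count ≥ 0.43 → 2.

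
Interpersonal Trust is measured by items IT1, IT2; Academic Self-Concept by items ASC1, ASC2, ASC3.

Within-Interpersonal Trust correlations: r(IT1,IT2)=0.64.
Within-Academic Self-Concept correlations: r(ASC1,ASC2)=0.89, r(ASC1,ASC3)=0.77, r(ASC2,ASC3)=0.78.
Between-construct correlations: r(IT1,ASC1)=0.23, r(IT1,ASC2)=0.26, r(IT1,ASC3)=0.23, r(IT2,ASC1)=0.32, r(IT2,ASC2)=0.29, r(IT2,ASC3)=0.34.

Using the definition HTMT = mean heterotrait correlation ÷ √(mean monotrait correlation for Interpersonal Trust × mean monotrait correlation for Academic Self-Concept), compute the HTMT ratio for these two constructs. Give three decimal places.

0.386

Between-construct mean = 1.67/6 = 0.2783.
Mean within-IT = 0.64/1 = 0.6400; mean within-ASC = 2.44/3 = 0.8133.
Geometric mean = √(0.6400 × 0.8133) = 0.7215.
HTMT = 0.2783 / 0.7215 = 0.386.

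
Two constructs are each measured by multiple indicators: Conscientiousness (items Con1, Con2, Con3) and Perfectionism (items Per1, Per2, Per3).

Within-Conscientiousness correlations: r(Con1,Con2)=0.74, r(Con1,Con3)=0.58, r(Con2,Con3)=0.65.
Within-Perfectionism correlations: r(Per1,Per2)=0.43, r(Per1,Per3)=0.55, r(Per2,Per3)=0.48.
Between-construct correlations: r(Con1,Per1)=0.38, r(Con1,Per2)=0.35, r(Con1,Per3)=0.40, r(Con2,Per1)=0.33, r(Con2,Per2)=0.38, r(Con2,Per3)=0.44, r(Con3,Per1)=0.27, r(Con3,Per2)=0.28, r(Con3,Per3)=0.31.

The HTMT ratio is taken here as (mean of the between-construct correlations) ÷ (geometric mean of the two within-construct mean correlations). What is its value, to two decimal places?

0.62

Mean between = 3.14/9 = 0.3489.
Mean within-Con = 1.97/3 = 0.6567; mean within-Per = 1.46/3 = 0.4867.
Geometric mean = √(0.6567 × 0.4867) = 0.5653.
HTMT = 0.3489 / 0.5653 = 0.62.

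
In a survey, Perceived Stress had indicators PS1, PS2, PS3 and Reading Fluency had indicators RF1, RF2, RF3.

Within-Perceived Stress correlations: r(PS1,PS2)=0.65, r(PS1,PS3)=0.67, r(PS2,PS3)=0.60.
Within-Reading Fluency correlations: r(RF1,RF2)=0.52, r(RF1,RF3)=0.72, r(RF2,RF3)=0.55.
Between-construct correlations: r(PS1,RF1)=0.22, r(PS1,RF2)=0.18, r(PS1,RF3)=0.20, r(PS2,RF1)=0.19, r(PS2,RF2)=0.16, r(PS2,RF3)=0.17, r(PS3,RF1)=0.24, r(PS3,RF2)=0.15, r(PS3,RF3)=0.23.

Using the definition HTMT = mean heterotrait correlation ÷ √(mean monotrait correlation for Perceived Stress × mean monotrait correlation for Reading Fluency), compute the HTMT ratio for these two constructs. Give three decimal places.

Between-construct mean = 1.74/9 = 0.1933.
Mean within-PS = 1.92/3 = 0.6400; mean within-RF = 1.79/3 = 0.5967.
Geometric mean = √(0.6400 × 0.5967) = 0.6180.
HTMT = 0.1933 / 0.6180 = 0.313.

0.313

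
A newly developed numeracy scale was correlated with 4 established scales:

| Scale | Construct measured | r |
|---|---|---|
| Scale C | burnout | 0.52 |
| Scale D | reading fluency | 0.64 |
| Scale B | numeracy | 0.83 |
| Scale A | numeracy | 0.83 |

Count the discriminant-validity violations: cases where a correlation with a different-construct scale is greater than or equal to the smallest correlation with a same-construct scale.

Convergent (same construct = numeracy): Scale B, Scale A.
Smallest convergent = 0.83. Discriminant values: 0.52, 0.64; count ≥ 0.83 → 0.

0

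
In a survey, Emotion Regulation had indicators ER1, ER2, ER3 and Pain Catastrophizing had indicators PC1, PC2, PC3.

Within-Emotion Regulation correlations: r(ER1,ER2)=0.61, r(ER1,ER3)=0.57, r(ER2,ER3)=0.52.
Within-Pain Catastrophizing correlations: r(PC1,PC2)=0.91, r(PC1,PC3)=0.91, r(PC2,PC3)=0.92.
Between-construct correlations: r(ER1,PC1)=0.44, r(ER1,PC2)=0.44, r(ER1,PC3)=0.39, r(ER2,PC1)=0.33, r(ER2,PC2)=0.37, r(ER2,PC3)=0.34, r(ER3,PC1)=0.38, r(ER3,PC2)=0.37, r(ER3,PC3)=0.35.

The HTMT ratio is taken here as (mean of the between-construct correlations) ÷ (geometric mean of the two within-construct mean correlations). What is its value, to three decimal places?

Mean heterotrait r = 3.41/9 = 0.3789.
Mean within-ER = 1.70/3 = 0.5667; mean within-PC = 2.74/3 = 0.9133.
Geometric mean = √(0.5667 × 0.9133) = 0.7194.
HTMT = 0.3789 / 0.7194 = 0.527.

0.527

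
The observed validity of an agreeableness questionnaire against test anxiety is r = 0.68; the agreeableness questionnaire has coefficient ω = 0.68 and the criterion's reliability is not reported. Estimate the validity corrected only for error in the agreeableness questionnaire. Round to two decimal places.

0.82

Single correction: r_c = r_obs / √r_xx = 0.68 / √0.68 = 0.68 / 0.8246 ≈ 0.82.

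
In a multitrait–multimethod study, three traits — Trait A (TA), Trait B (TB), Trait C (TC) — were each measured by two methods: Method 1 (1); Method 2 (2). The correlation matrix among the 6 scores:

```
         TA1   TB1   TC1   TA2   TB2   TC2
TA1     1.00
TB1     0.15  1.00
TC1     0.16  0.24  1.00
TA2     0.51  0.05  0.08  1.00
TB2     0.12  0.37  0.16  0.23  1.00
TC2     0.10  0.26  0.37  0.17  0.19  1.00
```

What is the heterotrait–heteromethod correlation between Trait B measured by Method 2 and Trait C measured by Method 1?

0.16

Different traits and methods: r(TB2, TC1) = 0.16.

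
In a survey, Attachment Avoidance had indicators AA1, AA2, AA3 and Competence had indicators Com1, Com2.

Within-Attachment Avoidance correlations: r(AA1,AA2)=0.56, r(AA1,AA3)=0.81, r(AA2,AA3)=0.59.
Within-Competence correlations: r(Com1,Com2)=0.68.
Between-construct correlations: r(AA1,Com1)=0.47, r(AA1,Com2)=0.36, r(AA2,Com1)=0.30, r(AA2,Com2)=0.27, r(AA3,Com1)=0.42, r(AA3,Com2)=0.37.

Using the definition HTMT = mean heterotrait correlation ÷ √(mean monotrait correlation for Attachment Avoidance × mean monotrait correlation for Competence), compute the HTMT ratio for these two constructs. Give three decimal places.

Mean heterotrait r = 2.19/6 = 0.3650.
Mean within-AA = 1.96/3 = 0.6533; mean within-Com = 0.68/1 = 0.6800.
Geometric mean = √(0.6533 × 0.6800) = 0.6665.
HTMT = 0.3650 / 0.6665 = 0.548.

0.548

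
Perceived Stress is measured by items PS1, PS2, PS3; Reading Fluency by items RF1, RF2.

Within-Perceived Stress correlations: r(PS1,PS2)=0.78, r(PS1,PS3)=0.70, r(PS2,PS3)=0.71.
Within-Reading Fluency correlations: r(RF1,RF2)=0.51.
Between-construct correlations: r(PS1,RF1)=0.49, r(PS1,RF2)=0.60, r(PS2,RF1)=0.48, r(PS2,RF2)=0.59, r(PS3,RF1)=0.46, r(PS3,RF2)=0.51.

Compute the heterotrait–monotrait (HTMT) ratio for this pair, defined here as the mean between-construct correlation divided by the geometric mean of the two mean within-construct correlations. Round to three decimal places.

0.855

Mean between = 3.13/6 = 0.5217.
Mean within-PS = 2.19/3 = 0.7300; mean within-RF = 0.51/1 = 0.5100.
Geometric mean = √(0.7300 × 0.5100) = 0.6102.
HTMT = 0.5217 / 0.6102 = 0.855.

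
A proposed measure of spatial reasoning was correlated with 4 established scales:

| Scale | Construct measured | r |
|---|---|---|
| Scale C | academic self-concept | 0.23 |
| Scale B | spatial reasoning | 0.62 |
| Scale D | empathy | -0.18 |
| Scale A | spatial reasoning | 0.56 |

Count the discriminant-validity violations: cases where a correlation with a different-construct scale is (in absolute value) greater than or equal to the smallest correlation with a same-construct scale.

0

Convergent (same construct = spatial reasoning): Scale B, Scale A.
Smallest convergent = 0.56. Discriminant |r|: 0.23, 0.18; count ≥ 0.56 → 0.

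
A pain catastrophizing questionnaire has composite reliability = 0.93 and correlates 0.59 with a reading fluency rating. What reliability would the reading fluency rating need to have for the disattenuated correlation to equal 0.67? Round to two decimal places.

0.83

r_true = r_obs / √(r_xx · r_yy) ⇒ 0.67 = 0.59 / √(0.93 · r_yy).
√(0.93 · r_yy) = 0.59 / 0.67 = 0.8806; 0.93 · r_yy = 0.7755; r_yy = 0.7755 / 0.93 ≈ 0.83.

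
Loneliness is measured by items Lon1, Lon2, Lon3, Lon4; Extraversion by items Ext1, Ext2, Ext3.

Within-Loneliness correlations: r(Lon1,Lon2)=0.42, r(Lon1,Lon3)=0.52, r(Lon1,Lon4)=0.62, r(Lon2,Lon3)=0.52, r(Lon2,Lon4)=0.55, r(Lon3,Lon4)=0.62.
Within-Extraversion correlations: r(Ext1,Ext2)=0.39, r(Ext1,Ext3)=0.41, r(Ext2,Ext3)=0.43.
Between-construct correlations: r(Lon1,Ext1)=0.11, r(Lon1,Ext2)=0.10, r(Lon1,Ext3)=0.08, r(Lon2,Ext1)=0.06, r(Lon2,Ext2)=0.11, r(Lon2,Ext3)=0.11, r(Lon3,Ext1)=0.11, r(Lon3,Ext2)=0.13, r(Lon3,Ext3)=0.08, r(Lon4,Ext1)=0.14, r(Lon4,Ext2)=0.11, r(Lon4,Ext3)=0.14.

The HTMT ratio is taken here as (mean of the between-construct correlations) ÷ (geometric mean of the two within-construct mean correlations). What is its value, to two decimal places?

0.23

Mean between = 1.28/12 = 0.1067.
Mean within-Lon = 3.25/6 = 0.5417; mean within-Ext = 1.23/3 = 0.4100.
Geometric mean = √(0.5417 × 0.4100) = 0.4713.
HTMT = 0.1067 / 0.4713 = 0.23.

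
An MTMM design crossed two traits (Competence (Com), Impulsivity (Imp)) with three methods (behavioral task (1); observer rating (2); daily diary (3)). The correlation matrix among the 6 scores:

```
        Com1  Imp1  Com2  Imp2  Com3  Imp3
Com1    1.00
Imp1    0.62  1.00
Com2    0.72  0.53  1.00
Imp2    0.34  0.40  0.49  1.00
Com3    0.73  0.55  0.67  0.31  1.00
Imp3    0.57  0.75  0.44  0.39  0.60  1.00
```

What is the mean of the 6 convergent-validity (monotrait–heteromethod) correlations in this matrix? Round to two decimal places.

Convergent values: 0.72, 0.73, 0.67, 0.40, 0.75, 0.39; mean = 3.66/6 = 0.61.

0.61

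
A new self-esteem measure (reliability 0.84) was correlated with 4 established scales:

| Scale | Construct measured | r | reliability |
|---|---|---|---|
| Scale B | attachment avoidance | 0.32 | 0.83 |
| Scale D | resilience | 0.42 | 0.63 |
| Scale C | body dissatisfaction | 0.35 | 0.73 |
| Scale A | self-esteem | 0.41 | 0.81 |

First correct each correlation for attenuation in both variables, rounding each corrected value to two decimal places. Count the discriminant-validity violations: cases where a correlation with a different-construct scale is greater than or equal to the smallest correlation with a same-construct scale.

Disattenuated r (r / √(r_scale · r_new)):
  Scale B (disc): 0.32 / √(0.83·0.84) = 0.38
  Scale D (disc): 0.42 / √(0.63·0.84) = 0.58
  Scale C (disc): 0.35 / √(0.73·0.84) = 0.45
  Scale A (conv): 0.41 / √(0.81·0.84) = 0.50
Smallest convergent = 0.50. Discriminant values: 0.38, 0.58, 0.45; count ≥ 0.50 → 1.

1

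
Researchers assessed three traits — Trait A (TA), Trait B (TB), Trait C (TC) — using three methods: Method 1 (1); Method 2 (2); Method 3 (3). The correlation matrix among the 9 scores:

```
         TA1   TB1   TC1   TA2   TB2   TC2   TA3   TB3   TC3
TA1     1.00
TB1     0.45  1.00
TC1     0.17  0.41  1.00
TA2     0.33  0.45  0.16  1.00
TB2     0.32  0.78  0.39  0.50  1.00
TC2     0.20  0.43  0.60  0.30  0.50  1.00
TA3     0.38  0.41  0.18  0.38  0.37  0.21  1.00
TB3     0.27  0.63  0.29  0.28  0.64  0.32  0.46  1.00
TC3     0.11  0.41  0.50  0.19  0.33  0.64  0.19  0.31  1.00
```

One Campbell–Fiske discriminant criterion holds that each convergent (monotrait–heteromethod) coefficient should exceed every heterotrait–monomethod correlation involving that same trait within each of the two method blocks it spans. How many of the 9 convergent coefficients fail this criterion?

Each convergent coefficient versus the relevant comparison correlations:
TA (methods 1·2): 0.33 vs {0.45, 0.50, 0.17, 0.30} → fail.
TA (methods 1·3): 0.38 vs {0.45, 0.46, 0.17, 0.19} → fail.
TA (methods 2·3): 0.38 vs {0.50, 0.46, 0.30, 0.19} → fail.
TB (methods 1·2): 0.78 vs {0.45, 0.50, 0.41, 0.50} → pass.
TB (methods 1·3): 0.63 vs {0.45, 0.46, 0.41, 0.31} → pass.
TB (methods 2·3): 0.64 vs {0.50, 0.46, 0.50, 0.31} → pass.
TC (methods 1·2): 0.60 vs {0.17, 0.30, 0.41, 0.50} → pass.
TC (methods 1·3): 0.50 vs {0.17, 0.19, 0.41, 0.31} → pass.
TC (methods 2·3): 0.64 vs {0.30, 0.19, 0.50, 0.31} → pass.
3 of 9 fail.

3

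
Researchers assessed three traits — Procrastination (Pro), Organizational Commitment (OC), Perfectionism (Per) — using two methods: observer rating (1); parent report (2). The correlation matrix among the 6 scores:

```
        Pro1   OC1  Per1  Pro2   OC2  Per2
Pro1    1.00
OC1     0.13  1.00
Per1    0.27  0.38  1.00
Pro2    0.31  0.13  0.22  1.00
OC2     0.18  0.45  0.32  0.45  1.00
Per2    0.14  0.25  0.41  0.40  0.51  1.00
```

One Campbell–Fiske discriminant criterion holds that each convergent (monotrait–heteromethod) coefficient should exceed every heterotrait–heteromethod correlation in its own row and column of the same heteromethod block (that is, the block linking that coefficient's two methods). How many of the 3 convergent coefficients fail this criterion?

Checking each validity diagonal entry against its comparison values:
Pro (methods 1·2): 0.31 vs {0.18, 0.13, 0.14, 0.22} → pass.
OC (methods 1·2): 0.45 vs {0.13, 0.18, 0.25, 0.32} → pass.
Per (methods 1·2): 0.41 vs {0.22, 0.14, 0.32, 0.25} → pass.
0 of 3 fail.

0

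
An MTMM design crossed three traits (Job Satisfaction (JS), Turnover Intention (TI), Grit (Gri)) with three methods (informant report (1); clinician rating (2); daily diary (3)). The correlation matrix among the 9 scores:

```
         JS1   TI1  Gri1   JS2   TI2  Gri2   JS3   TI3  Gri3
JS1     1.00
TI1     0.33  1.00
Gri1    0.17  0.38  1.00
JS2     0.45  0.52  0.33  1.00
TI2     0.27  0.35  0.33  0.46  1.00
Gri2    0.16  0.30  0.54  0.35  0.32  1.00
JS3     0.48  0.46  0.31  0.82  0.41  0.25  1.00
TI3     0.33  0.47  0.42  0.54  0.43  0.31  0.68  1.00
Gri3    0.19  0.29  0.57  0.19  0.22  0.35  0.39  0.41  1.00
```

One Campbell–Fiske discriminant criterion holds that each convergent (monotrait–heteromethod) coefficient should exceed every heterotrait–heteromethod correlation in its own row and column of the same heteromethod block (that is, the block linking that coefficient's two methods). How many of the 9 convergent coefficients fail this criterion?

Each convergent coefficient versus the relevant comparison correlations:
JS (methods 1·2): 0.45 vs {0.27, 0.52, 0.16, 0.33} → fail.
JS (methods 1·3): 0.48 vs {0.33, 0.46, 0.19, 0.31} → pass.
JS (methods 2·3): 0.82 vs {0.54, 0.41, 0.19, 0.25} → pass.
TI (methods 1·2): 0.35 vs {0.52, 0.27, 0.30, 0.33} → fail.
TI (methods 1·3): 0.47 vs {0.46, 0.33, 0.29, 0.42} → pass.
TI (methods 2·3): 0.43 vs {0.41, 0.54, 0.22, 0.31} → fail.
Gri (methods 1·2): 0.54 vs {0.33, 0.16, 0.33, 0.30} → pass.
Gri (methods 1·3): 0.57 vs {0.31, 0.19, 0.42, 0.29} → pass.
Gri (methods 2·3): 0.35 vs {0.25, 0.19, 0.31, 0.22} → pass.
3 of 9 fail.

3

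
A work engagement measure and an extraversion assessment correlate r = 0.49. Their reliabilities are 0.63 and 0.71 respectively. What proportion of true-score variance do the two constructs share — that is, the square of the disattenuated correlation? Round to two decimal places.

Disattenuated r = 0.49 / √(0.63 × 0.71) = 0.49 / 0.6688 = 0.7327.
Shared true-score variance = 0.7327² = 0.5368 ≈ 0.54.

0.54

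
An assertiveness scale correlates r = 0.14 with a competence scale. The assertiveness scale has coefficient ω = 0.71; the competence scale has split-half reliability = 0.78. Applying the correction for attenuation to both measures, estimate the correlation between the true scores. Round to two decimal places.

0.19

r_true = r_obs / √(r_xx · r_yy) = 0.14 / √(0.71 × 0.78) = 0.14 / √0.5538 = 0.14 / 0.7442 ≈ 0.19.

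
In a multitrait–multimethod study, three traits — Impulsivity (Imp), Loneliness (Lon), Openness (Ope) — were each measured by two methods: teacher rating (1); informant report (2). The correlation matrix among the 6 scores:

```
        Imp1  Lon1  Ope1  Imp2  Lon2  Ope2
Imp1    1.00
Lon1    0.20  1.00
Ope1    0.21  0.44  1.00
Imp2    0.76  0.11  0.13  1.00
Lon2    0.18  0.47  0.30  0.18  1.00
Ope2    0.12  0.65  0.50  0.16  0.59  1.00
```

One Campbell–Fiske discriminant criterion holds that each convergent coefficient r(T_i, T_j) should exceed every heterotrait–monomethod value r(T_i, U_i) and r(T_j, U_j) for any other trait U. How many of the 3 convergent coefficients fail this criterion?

2

Checking each validity diagonal entry against its comparison values:
Imp (methods 1·2): 0.76 vs {0.20, 0.18, 0.21, 0.16} → pass.
Lon (methods 1·2): 0.47 vs {0.20, 0.18, 0.44, 0.59} → fail.
Ope (methods 1·2): 0.50 vs {0.21, 0.16, 0.44, 0.59} → fail.
2 of 3 fail.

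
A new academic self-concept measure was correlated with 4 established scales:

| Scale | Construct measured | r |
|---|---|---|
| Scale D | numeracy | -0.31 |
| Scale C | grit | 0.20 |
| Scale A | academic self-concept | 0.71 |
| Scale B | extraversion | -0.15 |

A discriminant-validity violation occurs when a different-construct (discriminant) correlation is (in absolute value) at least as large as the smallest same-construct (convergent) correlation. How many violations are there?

0

Convergent (same construct = academic self-concept): Scale A.
Smallest convergent = 0.71. Discriminant |r|: 0.31, 0.20, 0.15; count ≥ 0.71 → 0.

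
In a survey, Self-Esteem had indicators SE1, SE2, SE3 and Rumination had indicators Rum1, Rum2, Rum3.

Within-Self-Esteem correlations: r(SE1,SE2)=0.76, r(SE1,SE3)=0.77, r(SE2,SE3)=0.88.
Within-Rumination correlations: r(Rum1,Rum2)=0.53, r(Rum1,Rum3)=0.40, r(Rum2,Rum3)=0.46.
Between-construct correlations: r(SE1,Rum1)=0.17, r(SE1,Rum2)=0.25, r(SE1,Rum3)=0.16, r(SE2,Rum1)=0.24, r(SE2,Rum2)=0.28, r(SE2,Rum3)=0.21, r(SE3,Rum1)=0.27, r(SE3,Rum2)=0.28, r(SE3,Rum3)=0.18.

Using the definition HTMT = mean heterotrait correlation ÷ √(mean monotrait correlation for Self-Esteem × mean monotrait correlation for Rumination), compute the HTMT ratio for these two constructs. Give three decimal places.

0.372

Mean heterotrait r = 2.04/9 = 0.2267.
Mean within-SE = 2.41/3 = 0.8033; mean within-Rum = 1.39/3 = 0.4633.
Geometric mean = √(0.8033 × 0.4633) = 0.6101.
HTMT = 0.2267 / 0.6101 = 0.372.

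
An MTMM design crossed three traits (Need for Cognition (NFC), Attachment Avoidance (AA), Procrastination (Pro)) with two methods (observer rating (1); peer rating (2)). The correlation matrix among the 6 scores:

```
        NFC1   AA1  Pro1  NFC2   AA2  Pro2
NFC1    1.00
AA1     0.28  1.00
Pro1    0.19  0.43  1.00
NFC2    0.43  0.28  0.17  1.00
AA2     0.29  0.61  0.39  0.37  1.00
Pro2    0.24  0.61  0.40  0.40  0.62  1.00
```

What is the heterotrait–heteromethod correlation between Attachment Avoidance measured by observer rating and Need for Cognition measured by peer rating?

0.28

Different traits and methods: r(AA1, NFC2) = 0.28.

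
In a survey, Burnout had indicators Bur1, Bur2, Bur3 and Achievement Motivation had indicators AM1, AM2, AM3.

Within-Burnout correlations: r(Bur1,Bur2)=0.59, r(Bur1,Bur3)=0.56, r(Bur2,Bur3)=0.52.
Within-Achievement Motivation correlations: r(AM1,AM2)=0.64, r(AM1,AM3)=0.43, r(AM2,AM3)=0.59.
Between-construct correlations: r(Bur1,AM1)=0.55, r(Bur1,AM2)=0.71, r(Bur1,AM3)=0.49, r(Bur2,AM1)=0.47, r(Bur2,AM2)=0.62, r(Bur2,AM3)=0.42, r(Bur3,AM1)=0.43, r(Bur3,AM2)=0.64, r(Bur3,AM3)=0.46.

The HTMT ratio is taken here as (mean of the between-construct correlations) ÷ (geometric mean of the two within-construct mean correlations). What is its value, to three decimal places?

Mean heterotrait r = 4.79/9 = 0.5322.
Mean within-Bur = 1.67/3 = 0.5567; mean within-AM = 1.66/3 = 0.5533.
Geometric mean = √(0.5567 × 0.5533) = 0.5550.
HTMT = 0.5322 / 0.5550 = 0.959.

0.959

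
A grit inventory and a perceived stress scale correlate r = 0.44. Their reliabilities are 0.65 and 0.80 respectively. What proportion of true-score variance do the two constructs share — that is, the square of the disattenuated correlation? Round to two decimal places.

0.37

Disattenuated r = 0.44 / √(0.65 × 0.80) = 0.44 / 0.7211 = 0.6102.
Shared true-score variance = 0.6102² = 0.3723 ≈ 0.37.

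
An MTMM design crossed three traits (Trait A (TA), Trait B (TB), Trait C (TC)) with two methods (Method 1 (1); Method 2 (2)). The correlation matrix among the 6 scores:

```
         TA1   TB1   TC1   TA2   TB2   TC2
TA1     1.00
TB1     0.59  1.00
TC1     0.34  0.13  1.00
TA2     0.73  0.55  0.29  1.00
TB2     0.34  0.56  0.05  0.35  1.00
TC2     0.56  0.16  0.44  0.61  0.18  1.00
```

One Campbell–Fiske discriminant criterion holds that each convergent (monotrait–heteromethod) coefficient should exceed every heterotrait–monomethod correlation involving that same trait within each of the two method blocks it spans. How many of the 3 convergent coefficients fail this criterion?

2

Checking each validity diagonal entry against its comparison values:
TA (methods 1·2): 0.73 vs {0.59, 0.35, 0.34, 0.61} → pass.
TB (methods 1·2): 0.56 vs {0.59, 0.35, 0.13, 0.18} → fail.
TC (methods 1·2): 0.44 vs {0.34, 0.61, 0.13, 0.18} → fail.
2 of 3 fail.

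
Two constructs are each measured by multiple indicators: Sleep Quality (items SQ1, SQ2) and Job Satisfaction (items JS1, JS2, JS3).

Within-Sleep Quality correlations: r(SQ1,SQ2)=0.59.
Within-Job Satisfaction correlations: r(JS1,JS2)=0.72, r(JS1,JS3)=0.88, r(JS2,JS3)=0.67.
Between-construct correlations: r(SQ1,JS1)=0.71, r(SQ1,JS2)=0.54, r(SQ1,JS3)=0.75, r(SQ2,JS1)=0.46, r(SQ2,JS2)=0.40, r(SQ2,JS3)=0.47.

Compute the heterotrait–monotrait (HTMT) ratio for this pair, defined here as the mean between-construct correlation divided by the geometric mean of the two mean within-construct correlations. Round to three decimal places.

0.831

Mean between = 3.33/6 = 0.5550.
Mean within-SQ = 0.59/1 = 0.5900; mean within-JS = 2.27/3 = 0.7567.
Geometric mean = √(0.5900 × 0.7567) = 0.6682.
HTMT = 0.5550 / 0.6682 = 0.831.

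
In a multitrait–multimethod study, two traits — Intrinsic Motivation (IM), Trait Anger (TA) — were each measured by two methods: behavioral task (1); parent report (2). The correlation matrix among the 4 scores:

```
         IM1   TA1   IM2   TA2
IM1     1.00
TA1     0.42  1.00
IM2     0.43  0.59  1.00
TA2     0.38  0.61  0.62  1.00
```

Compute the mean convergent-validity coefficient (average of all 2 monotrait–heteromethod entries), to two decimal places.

0.52

Convergent values: 0.43, 0.61; mean = 1.04/2 = 0.52.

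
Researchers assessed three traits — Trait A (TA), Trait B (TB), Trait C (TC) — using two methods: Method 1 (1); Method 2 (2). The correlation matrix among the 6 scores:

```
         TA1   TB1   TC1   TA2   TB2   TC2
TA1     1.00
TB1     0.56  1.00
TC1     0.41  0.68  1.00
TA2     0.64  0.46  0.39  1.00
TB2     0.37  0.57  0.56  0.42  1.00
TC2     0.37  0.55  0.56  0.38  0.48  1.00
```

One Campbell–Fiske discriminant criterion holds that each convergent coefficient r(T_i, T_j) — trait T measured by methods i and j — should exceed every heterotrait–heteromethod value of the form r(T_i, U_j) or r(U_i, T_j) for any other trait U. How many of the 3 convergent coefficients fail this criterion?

Each convergent coefficient versus the relevant comparison correlations:
TA (methods 1·2): 0.64 vs {0.37, 0.46, 0.37, 0.39} → pass.
TB (methods 1·2): 0.57 vs {0.46, 0.37, 0.55, 0.56} → pass.
TC (methods 1·2): 0.56 vs {0.39, 0.37, 0.56, 0.55} → fail.
1 of 3 fail.

1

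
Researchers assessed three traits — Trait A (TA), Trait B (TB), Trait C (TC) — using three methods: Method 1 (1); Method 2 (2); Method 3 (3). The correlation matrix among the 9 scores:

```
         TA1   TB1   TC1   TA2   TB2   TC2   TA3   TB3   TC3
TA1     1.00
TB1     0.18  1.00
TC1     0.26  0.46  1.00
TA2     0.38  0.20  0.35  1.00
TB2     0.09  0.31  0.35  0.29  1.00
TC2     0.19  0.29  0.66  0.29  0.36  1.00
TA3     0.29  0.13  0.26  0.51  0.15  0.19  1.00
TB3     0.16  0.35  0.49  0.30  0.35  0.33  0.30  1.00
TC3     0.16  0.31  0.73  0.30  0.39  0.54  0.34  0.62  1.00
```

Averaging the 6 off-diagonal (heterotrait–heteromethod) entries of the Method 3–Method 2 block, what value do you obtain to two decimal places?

HTHM values (method 3 × method 2): 0.15, 0.19, 0.30, 0.33, 0.30, 0.39; mean = 1.66/6 = 0.28.

0.28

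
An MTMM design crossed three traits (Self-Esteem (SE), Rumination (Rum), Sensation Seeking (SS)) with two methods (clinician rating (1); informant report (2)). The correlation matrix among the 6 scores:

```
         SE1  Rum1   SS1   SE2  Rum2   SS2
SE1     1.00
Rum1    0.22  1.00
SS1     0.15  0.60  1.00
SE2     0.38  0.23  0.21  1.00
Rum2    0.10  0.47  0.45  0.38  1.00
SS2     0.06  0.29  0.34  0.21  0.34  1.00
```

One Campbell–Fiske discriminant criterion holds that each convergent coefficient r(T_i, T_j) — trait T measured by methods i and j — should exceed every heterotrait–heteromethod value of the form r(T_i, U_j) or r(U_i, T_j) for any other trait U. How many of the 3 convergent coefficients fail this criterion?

Convergent coefficients and their comparison sets:
SE (methods 1·2): 0.38 vs {0.10, 0.23, 0.06, 0.21} → pass.
Rum (methods 1·2): 0.47 vs {0.23, 0.10, 0.29, 0.45} → pass.
SS (methods 1·2): 0.34 vs {0.21, 0.06, 0.45, 0.29} → fail.
1 of 3 fail.

1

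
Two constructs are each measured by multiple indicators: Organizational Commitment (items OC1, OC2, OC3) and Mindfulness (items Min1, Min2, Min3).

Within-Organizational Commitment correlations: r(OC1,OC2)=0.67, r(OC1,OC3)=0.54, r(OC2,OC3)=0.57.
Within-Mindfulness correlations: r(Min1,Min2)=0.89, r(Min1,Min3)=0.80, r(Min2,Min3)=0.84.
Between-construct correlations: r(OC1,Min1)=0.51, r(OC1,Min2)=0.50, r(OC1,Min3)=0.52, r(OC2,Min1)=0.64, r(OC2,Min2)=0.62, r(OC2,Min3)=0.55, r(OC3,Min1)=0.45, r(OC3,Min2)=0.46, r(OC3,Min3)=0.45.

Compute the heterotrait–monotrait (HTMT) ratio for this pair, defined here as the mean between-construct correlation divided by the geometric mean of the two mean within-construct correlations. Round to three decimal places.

Mean heterotrait r = 4.70/9 = 0.5222.
Mean within-OC = 1.78/3 = 0.5933; mean within-Min = 2.53/3 = 0.8433.
Geometric mean = √(0.5933 × 0.8433) = 0.7073.
HTMT = 0.5222 / 0.7073 = 0.738.

0.738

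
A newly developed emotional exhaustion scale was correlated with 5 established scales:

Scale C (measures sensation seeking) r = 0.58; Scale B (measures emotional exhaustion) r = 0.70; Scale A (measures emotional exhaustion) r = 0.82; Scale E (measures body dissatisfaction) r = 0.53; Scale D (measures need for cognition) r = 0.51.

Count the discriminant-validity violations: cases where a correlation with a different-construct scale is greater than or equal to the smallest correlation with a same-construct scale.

Convergent (same construct = emotional exhaustion): Scale B, Scale A.
Smallest convergent = 0.70. Discriminant values: 0.58, 0.53, 0.51; count ≥ 0.70 → 0.

0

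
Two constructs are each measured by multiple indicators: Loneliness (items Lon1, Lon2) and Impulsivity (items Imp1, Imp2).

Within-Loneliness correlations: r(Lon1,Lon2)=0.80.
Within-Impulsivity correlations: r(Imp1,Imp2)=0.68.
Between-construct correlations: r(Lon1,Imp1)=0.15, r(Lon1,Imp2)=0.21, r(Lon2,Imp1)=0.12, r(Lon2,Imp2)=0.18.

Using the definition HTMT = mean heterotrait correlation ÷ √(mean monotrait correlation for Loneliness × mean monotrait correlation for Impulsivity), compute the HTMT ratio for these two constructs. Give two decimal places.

Between-construct mean = 0.66/4 = 0.1650.
Mean within-Lon = 0.80/1 = 0.8000; mean within-Imp = 0.68/1 = 0.6800.
Geometric mean = √(0.8000 × 0.6800) = 0.7376.
HTMT = 0.1650 / 0.7376 = 0.22.

0.22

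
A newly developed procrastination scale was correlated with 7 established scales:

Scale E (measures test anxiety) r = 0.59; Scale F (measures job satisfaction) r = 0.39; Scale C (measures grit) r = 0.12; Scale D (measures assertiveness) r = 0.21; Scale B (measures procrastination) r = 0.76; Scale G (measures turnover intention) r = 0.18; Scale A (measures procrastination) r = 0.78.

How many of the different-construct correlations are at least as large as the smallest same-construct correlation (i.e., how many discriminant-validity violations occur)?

Convergent (same construct = procrastination): Scale B, Scale A.
Smallest convergent = 0.76. Discriminant values: 0.59, 0.39, 0.12, 0.21, 0.18; count ≥ 0.76 → 0.

0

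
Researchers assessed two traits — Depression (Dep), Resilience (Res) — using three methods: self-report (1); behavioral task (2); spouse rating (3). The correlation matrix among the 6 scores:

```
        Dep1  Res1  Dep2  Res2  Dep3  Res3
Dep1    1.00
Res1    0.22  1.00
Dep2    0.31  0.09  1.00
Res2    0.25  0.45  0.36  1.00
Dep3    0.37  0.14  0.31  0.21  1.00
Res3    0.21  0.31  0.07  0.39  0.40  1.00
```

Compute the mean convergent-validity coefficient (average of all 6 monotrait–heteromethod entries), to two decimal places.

0.36

Convergent values: 0.31, 0.37, 0.31, 0.45, 0.31, 0.39; mean = 2.14/6 = 0.36.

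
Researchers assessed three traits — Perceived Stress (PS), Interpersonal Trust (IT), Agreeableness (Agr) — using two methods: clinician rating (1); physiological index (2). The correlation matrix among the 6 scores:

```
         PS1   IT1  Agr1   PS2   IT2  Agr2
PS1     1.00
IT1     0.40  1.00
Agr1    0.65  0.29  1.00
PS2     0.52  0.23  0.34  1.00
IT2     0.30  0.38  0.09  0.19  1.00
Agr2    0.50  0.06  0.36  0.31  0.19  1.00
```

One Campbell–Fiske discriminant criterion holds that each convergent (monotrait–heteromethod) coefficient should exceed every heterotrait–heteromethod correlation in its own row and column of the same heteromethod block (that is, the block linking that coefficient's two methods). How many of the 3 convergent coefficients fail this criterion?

Checking each validity diagonal entry against its comparison values:
PS (methods 1·2): 0.52 vs {0.30, 0.23, 0.50, 0.34} → pass.
IT (methods 1·2): 0.38 vs {0.23, 0.30, 0.06, 0.09} → pass.
Agr (methods 1·2): 0.36 vs {0.34, 0.50, 0.09, 0.06} → fail.
1 of 3 fail.

1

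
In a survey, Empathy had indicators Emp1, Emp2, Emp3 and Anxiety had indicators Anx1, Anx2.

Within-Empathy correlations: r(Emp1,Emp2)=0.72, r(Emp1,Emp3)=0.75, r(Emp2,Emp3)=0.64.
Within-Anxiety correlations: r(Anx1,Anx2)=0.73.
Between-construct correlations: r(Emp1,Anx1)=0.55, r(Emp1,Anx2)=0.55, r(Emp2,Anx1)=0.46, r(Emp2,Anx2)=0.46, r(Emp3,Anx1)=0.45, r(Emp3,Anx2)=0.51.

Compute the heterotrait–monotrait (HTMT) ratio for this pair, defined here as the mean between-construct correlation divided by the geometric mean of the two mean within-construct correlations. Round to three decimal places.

Mean between = 2.98/6 = 0.4967.
Mean within-Emp = 2.11/3 = 0.7033; mean within-Anx = 0.73/1 = 0.7300.
Geometric mean = √(0.7033 × 0.7300) = 0.7165.
HTMT = 0.4967 / 0.7165 = 0.693.

0.693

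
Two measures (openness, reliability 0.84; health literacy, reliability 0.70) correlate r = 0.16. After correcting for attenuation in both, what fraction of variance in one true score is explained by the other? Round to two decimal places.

0.04

Disattenuated r = 0.16 / √(0.84 × 0.70) = 0.16 / 0.7668 = 0.2087.
Shared true-score variance = 0.2087² = 0.0436 ≈ 0.04.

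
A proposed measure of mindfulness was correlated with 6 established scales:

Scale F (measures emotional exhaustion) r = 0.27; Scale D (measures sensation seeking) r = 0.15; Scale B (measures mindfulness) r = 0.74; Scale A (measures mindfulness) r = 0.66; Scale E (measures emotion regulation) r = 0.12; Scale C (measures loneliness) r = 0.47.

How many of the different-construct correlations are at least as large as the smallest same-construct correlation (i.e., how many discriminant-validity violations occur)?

Convergent (same construct = mindfulness): Scale B, Scale A.
Smallest convergent = 0.66. Discriminant values: 0.27, 0.15, 0.12, 0.47; count ≥ 0.66 → 0.

0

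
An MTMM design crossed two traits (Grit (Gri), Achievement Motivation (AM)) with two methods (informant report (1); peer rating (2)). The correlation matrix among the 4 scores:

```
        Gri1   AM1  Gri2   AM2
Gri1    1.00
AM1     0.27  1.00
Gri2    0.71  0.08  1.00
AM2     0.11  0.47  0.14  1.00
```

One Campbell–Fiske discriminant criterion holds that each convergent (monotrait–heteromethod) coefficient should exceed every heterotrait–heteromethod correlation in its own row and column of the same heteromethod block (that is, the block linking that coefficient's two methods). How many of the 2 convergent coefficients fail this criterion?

Checking each validity diagonal entry against its comparison values:
Gri (methods 1·2): 0.71 vs {0.11, 0.08} → pass.
AM (methods 1·2): 0.47 vs {0.08, 0.11} → pass.
0 of 2 fail.

0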